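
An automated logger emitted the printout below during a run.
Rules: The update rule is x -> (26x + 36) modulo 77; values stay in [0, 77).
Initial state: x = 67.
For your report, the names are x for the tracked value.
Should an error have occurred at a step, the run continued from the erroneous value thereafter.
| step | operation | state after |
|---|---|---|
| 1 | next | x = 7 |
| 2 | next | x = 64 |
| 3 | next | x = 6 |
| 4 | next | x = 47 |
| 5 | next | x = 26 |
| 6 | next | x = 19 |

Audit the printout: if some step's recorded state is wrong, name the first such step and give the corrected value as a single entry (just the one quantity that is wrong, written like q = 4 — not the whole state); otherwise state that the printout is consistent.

step 4, x = 38

step 1: x = (26*67 + 36) mod 77 = 7 -> matches
step 2: x = (26*7 + 36) mod 77 = 64 -> agrees with the printout
step 3: x = (26*64 + 36) mod 77 = 6 -> exactly as logged
step 4: x = (26*6 + 36) mod 77 = 38 -> the printout disagrees here
The audit stops at step 4: the recorded entry is wrong and should be x = 38.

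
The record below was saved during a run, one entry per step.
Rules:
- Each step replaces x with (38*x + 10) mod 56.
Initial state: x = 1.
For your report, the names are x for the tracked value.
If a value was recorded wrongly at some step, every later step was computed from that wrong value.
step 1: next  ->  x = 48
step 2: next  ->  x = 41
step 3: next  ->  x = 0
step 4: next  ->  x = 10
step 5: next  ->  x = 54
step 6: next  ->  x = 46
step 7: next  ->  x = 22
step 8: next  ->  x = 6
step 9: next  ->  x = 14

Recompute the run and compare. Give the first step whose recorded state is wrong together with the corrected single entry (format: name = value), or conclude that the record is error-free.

Recomputing the run from the initial state:
step 1: x = 48
step 2: x = 42
step 3: x = 38
step 4: x = 54
step 5: x = 46
step 6: x = 22
step 7: x = 6
step 8: x = 14
step 9: x = 38
The first disagreement with the record is at step 2, where the value should be x = 42.

step 2, x = 42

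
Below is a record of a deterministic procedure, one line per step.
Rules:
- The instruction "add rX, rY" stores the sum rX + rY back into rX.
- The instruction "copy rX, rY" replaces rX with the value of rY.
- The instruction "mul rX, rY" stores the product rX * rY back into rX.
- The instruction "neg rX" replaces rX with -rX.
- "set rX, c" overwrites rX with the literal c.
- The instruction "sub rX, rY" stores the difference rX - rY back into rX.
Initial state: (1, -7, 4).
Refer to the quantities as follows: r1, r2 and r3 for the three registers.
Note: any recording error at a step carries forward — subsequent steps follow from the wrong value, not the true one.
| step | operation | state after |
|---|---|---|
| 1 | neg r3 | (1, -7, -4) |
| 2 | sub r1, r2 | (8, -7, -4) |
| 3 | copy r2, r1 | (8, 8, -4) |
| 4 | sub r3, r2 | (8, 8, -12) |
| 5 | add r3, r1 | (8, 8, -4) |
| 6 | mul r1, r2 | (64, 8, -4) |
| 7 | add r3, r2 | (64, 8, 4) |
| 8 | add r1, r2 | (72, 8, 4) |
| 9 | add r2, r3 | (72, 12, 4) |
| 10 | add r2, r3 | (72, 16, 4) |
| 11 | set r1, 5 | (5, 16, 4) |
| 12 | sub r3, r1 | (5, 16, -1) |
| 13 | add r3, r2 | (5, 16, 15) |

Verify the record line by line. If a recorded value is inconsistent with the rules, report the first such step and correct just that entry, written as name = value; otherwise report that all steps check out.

1. r3 = -(4) = -4 (no discrepancy)
2. r1 = 1 - -7 = 8 (matches)
3. r2 = 8 (verified)
4. r3 = -4 - 8 = -12 (matches)
5. r3 = -12 + 8 = -4 (matches)
6. r1 = 8 * 8 = 64 (verified)
7. r3 = -4 + 8 = 4 (exactly as logged)
8. r1 = 64 + 8 = 72 (checks out)
9. r2 = 8 + 4 = 12 (in agreement)
10. r2 = 12 + 4 = 16 (confirmed correct)
11. r1 = 5 (in agreement)
12. r3 = 4 - 5 = -1 (confirmed correct)
13. r3 = -1 + 16 = 15 (no discrepancy)
Each recorded entry agrees with the recomputation.

no error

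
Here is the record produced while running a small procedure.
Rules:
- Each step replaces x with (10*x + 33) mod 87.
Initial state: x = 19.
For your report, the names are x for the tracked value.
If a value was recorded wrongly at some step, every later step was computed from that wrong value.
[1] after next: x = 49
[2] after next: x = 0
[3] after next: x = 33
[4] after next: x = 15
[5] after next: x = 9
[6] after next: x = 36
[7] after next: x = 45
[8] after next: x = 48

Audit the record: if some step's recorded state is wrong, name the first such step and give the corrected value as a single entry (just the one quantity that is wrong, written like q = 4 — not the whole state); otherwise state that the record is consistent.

step 2, x = 1

Recomputing the run from the initial state:
step 1: x = 49
step 2: x = 1
step 3: x = 43
step 4: x = 28
step 5: x = 52
step 6: x = 31
step 7: x = 82
step 8: x = 70
The first disagreement with the record is at step 2, where the value should be x = 1.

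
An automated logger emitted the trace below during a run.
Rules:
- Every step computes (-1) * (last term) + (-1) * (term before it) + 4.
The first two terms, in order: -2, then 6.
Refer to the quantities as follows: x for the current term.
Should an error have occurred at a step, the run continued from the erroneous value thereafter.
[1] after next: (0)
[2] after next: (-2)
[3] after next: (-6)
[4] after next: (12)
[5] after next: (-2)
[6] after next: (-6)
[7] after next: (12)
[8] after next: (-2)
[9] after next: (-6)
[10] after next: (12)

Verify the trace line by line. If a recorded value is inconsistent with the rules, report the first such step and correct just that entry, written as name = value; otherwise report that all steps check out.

Step 1: x = -1*(6) + (-1)*(-2) + (4) = 0 — verified.
Step 2: x = -1*(0) + (-1)*(6) + (4) = -2 — exactly as logged.
Step 3: x = -1*(-2) + (-1)*(0) + (4) = 6 — the entry is off here.
So the first discrepancy is step 3, where the right value is x = 6.

step 3, x = 6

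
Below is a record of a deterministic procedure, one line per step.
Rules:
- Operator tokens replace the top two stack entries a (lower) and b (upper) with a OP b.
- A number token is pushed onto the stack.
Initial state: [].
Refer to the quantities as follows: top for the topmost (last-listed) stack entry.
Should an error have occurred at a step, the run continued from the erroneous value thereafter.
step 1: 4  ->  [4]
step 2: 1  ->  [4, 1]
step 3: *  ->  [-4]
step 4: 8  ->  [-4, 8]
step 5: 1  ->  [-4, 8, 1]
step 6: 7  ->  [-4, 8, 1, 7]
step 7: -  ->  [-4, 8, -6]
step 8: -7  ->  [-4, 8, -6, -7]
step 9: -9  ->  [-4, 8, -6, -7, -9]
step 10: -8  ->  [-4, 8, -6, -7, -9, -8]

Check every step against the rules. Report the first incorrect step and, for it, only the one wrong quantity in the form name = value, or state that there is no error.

step 3, top = 4

Recomputing the run from the initial state:
step 1: [4]
step 2: [4, 1]
step 3: [4]
step 4: [4, 8]
step 5: [4, 8, 1]
step 6: [4, 8, 1, 7]
step 7: [4, 8, -6]
step 8: [4, 8, -6, -7]
step 9: [4, 8, -6, -7, -9]
step 10: [4, 8, -6, -7, -9, -8]
The first disagreement with the record is at step 3, where the value should be top = 4.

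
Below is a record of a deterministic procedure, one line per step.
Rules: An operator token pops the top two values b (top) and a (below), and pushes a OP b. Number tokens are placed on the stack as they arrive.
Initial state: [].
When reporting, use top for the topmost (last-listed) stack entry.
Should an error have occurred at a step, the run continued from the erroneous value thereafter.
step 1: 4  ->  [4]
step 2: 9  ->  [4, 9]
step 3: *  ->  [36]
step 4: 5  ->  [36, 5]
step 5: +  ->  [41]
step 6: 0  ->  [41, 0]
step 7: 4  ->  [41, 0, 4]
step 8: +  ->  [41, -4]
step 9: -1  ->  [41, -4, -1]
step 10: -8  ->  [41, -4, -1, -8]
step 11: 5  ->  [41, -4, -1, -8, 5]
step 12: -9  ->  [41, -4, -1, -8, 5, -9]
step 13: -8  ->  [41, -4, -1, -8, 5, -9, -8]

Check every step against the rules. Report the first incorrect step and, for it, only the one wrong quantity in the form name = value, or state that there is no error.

step 8, top = 4

step 1: push 4: top = 4 -> agrees with the record
step 2: push 9: top = 9 -> no discrepancy
step 3: 4 * 9 = 36 -> in agreement
step 4: push 5: top = 5 -> agrees with the record
step 5: 36 + 5 = 41 -> consistent with the record
step 6: push 0: top = 0 -> no discrepancy
step 7: push 4: top = 4 -> matches
step 8: 0 + 4 = 4 -> the recorded entry deviates here
Step 8 is the first one off; corrected, top = 4.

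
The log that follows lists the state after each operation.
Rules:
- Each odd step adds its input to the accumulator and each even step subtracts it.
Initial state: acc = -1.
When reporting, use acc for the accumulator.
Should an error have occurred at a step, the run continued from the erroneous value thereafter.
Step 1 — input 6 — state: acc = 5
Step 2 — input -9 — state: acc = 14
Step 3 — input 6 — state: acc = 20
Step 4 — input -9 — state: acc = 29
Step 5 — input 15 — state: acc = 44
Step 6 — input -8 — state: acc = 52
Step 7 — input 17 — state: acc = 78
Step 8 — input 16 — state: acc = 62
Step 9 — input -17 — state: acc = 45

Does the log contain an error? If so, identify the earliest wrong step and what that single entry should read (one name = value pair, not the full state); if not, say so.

Step 1: acc = -1 + 6 = 5 — agrees with the log.
Step 2: acc = 5 - -9 = 14 — no discrepancy.
Step 3: acc = 14 + 6 = 20 — same as recorded.
Step 4: acc = 20 - -9 = 29 — no discrepancy.
Step 5: acc = 29 + 15 = 44 — verified.
Step 6: acc = 44 - -8 = 52 — checks out.
Step 7: acc = 52 + 17 = 69 — first mismatch against the log.
That makes step 7 the first incorrect line — acc = 69 is what it should show.

step 7, acc = 69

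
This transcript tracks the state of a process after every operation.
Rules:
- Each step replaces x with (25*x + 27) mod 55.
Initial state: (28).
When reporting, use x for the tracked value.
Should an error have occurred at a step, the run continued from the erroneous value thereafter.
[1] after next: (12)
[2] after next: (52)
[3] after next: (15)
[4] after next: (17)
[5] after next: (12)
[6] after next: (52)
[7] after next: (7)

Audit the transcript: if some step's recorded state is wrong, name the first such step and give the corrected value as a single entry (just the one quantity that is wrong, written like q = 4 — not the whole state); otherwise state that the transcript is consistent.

step 3, x = 7

Recomputing the run from the initial state:
step 1: x = 12
step 2: x = 52
step 3: x = 7
step 4: x = 37
step 5: x = 17
step 6: x = 12
step 7: x = 52
The first disagreement with the transcript is at step 3, where the value should be x = 7.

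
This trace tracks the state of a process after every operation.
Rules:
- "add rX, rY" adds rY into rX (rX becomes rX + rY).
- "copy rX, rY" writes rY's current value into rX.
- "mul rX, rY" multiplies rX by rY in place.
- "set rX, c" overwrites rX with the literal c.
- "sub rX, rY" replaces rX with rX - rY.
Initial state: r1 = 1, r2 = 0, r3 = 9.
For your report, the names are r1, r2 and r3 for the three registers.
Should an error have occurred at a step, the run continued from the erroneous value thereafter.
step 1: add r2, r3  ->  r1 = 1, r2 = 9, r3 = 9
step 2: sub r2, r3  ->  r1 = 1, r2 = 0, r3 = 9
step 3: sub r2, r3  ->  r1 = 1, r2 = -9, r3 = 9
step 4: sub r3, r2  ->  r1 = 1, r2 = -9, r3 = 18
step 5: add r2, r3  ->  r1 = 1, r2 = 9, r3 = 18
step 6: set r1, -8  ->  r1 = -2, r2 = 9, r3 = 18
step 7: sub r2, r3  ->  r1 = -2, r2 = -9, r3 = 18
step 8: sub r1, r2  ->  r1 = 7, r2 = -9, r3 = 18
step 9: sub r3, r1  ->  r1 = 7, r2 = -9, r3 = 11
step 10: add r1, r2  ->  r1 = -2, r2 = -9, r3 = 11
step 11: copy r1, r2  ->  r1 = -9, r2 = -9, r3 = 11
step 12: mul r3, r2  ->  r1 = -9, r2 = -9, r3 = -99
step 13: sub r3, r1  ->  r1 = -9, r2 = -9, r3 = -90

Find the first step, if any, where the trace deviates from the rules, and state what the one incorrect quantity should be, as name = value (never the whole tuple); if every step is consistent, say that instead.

step 6, r1 = -8

1. r2 = 0 + 9 = 9 (agrees with the trace)
2. r2 = 9 - 9 = 0 (same as recorded)
3. r2 = 0 - 9 = -9 (in agreement)
4. r3 = 9 - -9 = 18 (confirmed correct)
5. r2 = -9 + 18 = 9 (consistent with the trace)
6. r1 = -8 (the recorded entry deviates here)
That makes step 6 the first incorrect line — r1 = -8 is what it should show.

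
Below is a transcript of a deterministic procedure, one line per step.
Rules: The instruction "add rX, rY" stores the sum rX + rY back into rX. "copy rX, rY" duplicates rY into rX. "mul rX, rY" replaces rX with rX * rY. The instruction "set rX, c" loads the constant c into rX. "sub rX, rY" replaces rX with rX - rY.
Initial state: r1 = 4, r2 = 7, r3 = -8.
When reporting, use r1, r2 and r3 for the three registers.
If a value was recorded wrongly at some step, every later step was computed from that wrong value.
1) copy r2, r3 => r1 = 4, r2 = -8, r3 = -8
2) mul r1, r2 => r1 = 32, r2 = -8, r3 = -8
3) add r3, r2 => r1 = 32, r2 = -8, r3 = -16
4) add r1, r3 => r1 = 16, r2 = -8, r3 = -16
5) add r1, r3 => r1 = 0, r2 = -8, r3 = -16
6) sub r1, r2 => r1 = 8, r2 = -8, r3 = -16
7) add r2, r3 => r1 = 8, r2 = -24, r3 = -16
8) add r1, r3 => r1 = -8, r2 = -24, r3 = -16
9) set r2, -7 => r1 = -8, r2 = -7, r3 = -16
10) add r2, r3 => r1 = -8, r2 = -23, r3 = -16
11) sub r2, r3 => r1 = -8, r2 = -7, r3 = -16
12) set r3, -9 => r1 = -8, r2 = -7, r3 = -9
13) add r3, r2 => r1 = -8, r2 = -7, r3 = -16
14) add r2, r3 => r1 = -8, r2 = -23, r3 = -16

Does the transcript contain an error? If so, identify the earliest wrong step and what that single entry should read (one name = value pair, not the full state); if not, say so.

step 2, r1 = -32

1. r2 = -8 (consistent with the transcript)
2. r1 = 4 * -8 = -32 (a discrepancy with the transcript)
The audit stops at step 2: the recorded entry is wrong and should be r1 = -32.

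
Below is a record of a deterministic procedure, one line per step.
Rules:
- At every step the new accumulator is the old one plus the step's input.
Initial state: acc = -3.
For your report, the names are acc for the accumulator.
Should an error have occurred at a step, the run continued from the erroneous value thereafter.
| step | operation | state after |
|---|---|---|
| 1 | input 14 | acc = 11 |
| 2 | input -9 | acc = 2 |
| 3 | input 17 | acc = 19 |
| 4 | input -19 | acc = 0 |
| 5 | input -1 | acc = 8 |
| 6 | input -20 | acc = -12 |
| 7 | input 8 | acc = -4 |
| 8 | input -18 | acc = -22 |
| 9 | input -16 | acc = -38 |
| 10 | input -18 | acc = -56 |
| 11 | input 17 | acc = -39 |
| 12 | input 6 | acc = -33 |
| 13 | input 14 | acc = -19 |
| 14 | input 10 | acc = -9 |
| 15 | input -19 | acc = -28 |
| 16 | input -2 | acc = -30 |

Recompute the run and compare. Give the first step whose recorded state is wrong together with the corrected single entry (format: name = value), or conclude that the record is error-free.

step 5, acc = -1

Recomputing the run from the initial state:
step 1: acc = 11
step 2: acc = 2
step 3: acc = 19
step 4: acc = 0
step 5: acc = -1
step 6: acc = -21
step 7: acc = -13
step 8: acc = -31
step 9: acc = -47
step 10: acc = -65
step 11: acc = -48
step 12: acc = -42
step 13: acc = -28
step 14: acc = -18
step 15: acc = -37
step 16: acc = -39
The first disagreement with the record is at step 5, where the value should be acc = -1.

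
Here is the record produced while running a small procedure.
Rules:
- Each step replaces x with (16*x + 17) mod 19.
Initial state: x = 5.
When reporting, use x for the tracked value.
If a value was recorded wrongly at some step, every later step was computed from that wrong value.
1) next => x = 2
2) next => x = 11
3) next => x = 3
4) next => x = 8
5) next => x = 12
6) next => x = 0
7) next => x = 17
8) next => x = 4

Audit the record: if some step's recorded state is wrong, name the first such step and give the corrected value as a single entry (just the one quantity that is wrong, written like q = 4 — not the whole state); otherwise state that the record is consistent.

no error

step 1: x = (16*5 + 17) mod 19 = 2 -> confirmed correct
step 2: x = (16*2 + 17) mod 19 = 11 -> verified
step 3: x = (16*11 + 17) mod 19 = 3 -> matches
step 4: x = (16*3 + 17) mod 19 = 8 -> consistent with the record
step 5: x = (16*8 + 17) mod 19 = 12 -> verified
step 6: x = (16*12 + 17) mod 19 = 0 -> confirmed correct
step 7: x = (16*0 + 17) mod 19 = 17 -> verified
step 8: x = (16*17 + 17) mod 19 = 4 -> in agreement
No step deviates from the rules.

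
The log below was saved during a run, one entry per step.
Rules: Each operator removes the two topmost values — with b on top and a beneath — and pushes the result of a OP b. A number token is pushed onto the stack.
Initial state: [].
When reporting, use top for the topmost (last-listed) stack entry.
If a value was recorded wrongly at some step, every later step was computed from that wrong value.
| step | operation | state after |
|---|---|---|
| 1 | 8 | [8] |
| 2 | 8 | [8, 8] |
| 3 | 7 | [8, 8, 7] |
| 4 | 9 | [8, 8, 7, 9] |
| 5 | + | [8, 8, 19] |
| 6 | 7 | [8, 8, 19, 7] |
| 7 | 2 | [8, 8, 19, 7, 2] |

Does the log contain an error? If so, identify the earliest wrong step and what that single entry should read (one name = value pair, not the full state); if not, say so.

Recomputing the run from the initial state:
step 1: [8]
step 2: [8, 8]
step 3: [8, 8, 7]
step 4: [8, 8, 7, 9]
step 5: [8, 8, 16]
step 6: [8, 8, 16, 7]
step 7: [8, 8, 16, 7, 2]
The first disagreement with the log is at step 5, where the value should be top = 16.

step 5, top = 16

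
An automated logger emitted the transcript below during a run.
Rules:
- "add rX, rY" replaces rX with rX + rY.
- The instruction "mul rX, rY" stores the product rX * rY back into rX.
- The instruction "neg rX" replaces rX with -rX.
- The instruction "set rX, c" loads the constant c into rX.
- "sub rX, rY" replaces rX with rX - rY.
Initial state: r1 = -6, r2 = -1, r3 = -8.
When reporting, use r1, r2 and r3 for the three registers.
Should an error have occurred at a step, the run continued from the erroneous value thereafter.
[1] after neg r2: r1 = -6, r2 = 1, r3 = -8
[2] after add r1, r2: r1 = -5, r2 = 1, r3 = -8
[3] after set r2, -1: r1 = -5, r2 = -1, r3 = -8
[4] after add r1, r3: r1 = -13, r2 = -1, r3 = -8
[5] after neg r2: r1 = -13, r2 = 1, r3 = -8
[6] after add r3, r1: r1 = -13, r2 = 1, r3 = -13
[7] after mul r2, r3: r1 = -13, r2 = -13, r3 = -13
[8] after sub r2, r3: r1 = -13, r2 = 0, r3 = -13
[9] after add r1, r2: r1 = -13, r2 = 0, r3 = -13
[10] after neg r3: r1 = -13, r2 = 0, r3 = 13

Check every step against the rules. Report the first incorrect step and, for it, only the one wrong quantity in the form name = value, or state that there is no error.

1. r2 = -(-1) = 1 (checks out)
2. r1 = -6 + 1 = -5 (exactly as logged)
3. r2 = -1 (no discrepancy)
4. r1 = -5 + -8 = -13 (exactly as logged)
5. r2 = -(-1) = 1 (confirmed correct)
6. r3 = -8 + -13 = -21 (this is not what the transcript shows)
That makes step 6 the first incorrect line — r3 = -21 is what it should show.

step 6, r3 = -21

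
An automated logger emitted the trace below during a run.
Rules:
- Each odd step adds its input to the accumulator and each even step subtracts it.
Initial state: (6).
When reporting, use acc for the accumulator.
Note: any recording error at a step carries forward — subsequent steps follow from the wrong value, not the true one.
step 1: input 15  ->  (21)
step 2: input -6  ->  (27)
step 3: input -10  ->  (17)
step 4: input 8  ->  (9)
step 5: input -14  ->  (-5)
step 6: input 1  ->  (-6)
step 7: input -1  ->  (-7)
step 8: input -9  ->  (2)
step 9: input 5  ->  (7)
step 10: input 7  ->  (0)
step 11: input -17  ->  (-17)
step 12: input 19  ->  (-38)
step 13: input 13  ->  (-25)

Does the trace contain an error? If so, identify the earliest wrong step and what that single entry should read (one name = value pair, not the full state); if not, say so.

Recomputing the run from the initial state:
step 1: acc = 21
step 2: acc = 27
step 3: acc = 17
step 4: acc = 9
step 5: acc = -5
step 6: acc = -6
step 7: acc = -7
step 8: acc = 2
step 9: acc = 7
step 10: acc = 0
step 11: acc = -17
step 12: acc = -36
step 13: acc = -23
The first disagreement with the trace is at step 12, where the value should be acc = -36.

step 12, acc = -36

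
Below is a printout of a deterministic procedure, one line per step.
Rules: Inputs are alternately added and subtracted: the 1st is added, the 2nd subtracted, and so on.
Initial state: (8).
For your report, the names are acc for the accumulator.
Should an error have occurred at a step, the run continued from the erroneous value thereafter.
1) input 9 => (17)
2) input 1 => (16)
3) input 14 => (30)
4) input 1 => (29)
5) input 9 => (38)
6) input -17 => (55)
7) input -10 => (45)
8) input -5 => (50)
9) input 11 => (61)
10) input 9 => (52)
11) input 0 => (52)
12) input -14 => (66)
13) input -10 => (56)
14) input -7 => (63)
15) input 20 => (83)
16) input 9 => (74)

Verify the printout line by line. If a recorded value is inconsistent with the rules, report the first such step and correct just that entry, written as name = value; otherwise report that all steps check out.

Recomputing the run from the initial state:
step 1: acc = 17
step 2: acc = 16
step 3: acc = 30
step 4: acc = 29
step 5: acc = 38
step 6: acc = 55
step 7: acc = 45
step 8: acc = 50
step 9: acc = 61
step 10: acc = 52
step 11: acc = 52
step 12: acc = 66
step 13: acc = 56
step 14: acc = 63
step 15: acc = 83
step 16: acc = 74
This matches the printout at every step.

no error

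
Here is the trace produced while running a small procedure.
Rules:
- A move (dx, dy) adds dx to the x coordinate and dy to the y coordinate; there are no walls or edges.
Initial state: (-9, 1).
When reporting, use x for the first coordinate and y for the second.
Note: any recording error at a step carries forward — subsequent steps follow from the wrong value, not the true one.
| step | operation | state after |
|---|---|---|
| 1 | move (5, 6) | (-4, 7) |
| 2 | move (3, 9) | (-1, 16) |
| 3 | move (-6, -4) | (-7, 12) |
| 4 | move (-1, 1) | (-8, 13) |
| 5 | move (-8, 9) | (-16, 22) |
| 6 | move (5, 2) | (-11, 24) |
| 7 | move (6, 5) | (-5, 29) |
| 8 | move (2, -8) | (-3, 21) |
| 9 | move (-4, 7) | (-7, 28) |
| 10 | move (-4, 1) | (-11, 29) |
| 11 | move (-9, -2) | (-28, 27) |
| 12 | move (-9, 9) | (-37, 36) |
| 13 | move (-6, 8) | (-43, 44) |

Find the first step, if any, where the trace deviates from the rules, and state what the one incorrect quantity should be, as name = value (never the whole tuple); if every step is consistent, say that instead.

Recomputing the run from the initial state:
step 1: x = -4, y = 7
step 2: x = -1, y = 16
step 3: x = -7, y = 12
step 4: x = -8, y = 13
step 5: x = -16, y = 22
step 6: x = -11, y = 24
step 7: x = -5, y = 29
step 8: x = -3, y = 21
step 9: x = -7, y = 28
step 10: x = -11, y = 29
step 11: x = -20, y = 27
step 12: x = -29, y = 36
step 13: x = -35, y = 44
The first disagreement with the trace is at step 11, where the value should be x = -20.

step 11, x = -20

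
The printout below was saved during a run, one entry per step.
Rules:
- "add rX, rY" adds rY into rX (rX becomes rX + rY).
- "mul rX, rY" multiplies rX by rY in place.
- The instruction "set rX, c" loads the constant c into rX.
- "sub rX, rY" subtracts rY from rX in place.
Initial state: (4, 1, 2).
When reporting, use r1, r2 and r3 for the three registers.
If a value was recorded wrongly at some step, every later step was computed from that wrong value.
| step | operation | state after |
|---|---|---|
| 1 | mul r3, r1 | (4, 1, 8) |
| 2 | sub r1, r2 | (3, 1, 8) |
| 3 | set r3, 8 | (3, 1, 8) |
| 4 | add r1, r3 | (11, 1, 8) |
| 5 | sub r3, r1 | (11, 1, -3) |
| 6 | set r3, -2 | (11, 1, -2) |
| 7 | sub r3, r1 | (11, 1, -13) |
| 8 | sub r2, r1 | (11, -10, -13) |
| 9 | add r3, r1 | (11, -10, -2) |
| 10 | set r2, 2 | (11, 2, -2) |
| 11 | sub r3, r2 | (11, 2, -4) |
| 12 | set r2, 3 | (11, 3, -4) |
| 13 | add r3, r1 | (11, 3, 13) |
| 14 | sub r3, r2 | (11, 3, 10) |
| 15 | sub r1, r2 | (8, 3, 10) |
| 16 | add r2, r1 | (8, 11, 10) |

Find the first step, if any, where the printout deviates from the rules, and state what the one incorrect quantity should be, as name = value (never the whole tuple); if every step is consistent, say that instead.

step 13, r3 = 7

Recomputing the run from the initial state:
step 1: r1 = 4, r2 = 1, r3 = 8
step 2: r1 = 3, r2 = 1, r3 = 8
step 3: r1 = 3, r2 = 1, r3 = 8
step 4: r1 = 11, r2 = 1, r3 = 8
step 5: r1 = 11, r2 = 1, r3 = -3
step 6: r1 = 11, r2 = 1, r3 = -2
step 7: r1 = 11, r2 = 1, r3 = -13
step 8: r1 = 11, r2 = -10, r3 = -13
step 9: r1 = 11, r2 = -10, r3 = -2
step 10: r1 = 11, r2 = 2, r3 = -2
step 11: r1 = 11, r2 = 2, r3 = -4
step 12: r1 = 11, r2 = 3, r3 = -4
step 13: r1 = 11, r2 = 3, r3 = 7
step 14: r1 = 11, r2 = 3, r3 = 4
step 15: r1 = 8, r2 = 3, r3 = 4
step 16: r1 = 8, r2 = 11, r3 = 4
The first disagreement with the printout is at step 13, where the value should be r3 = 7.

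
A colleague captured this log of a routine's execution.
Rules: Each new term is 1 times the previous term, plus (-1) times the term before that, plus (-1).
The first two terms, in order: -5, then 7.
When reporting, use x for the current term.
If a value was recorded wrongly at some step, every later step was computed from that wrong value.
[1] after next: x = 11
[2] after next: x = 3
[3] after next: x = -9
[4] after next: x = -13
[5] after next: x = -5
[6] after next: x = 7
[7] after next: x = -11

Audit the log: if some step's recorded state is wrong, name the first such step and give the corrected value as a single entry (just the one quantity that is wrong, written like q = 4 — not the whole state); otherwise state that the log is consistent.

Recomputing the run from the initial state:
step 1: x = 11
step 2: x = 3
step 3: x = -9
step 4: x = -13
step 5: x = -5
step 6: x = 7
step 7: x = 11
The first disagreement with the log is at step 7, where the value should be x = 11.

step 7, x = 11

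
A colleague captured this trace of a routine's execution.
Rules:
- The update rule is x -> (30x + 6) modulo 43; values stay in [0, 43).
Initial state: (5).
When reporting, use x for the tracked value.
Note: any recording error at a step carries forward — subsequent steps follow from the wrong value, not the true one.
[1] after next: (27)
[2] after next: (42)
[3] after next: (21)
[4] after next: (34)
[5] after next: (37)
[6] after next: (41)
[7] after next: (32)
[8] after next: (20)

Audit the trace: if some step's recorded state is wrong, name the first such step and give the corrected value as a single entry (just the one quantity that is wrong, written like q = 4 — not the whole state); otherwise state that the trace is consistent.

step 1: x = (30*5 + 6) mod 43 = 27 -> no discrepancy
step 2: x = (30*27 + 6) mod 43 = 42 -> same as recorded
step 3: x = (30*42 + 6) mod 43 = 19 -> the trace has a different value
First incorrect step: 3; the correct value is x = 19.

step 3, x = 19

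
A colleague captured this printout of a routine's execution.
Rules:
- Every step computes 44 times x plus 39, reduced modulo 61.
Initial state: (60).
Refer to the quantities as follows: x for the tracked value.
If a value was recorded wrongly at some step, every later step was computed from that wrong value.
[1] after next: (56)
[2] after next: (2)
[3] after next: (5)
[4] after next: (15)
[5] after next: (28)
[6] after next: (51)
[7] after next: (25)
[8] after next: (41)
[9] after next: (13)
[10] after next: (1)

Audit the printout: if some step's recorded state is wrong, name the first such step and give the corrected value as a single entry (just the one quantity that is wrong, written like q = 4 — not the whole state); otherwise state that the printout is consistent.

step 7, x = 26

1. x = (44*60 + 39) mod 61 = 56 (verified)
2. x = (44*56 + 39) mod 61 = 2 (exactly as logged)
3. x = (44*2 + 39) mod 61 = 5 (checks out)
4. x = (44*5 + 39) mod 61 = 15 (verified)
5. x = (44*15 + 39) mod 61 = 28 (exactly as logged)
6. x = (44*28 + 39) mod 61 = 51 (verified)
7. x = (44*51 + 39) mod 61 = 26 (the recorded entry deviates here)
So the first discrepancy is step 7, where the right value is x = 26.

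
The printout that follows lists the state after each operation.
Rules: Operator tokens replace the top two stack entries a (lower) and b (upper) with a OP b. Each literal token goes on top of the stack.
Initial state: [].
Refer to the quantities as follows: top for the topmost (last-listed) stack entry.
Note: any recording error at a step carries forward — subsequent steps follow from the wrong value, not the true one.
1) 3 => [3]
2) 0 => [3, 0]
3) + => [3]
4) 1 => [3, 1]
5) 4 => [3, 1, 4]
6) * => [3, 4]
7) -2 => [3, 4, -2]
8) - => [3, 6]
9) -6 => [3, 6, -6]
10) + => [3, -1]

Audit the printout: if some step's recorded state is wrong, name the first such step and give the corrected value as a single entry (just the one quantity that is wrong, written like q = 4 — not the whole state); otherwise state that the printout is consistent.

step 10, top = 0

Recomputing the run from the initial state:
step 1: [3]
step 2: [3, 0]
step 3: [3]
step 4: [3, 1]
step 5: [3, 1, 4]
step 6: [3, 4]
step 7: [3, 4, -2]
step 8: [3, 6]
step 9: [3, 6, -6]
step 10: [3, 0]
The first disagreement with the printout is at step 10, where the value should be top = 0.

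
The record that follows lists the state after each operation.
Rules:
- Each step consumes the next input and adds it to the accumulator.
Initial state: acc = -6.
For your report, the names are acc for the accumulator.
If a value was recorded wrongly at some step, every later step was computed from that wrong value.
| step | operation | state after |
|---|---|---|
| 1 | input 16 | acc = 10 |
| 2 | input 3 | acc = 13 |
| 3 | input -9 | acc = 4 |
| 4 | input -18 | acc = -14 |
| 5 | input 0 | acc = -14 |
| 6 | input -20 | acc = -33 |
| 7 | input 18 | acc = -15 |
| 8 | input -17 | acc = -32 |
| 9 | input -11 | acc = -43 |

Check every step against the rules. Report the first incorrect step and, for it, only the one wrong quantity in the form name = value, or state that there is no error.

Recomputing the run from the initial state:
step 1: acc = 10
step 2: acc = 13
step 3: acc = 4
step 4: acc = -14
step 5: acc = -14
step 6: acc = -34
step 7: acc = -16
step 8: acc = -33
step 9: acc = -44
The first disagreement with the record is at step 6, where the value should be acc = -34.

step 6, acc = -34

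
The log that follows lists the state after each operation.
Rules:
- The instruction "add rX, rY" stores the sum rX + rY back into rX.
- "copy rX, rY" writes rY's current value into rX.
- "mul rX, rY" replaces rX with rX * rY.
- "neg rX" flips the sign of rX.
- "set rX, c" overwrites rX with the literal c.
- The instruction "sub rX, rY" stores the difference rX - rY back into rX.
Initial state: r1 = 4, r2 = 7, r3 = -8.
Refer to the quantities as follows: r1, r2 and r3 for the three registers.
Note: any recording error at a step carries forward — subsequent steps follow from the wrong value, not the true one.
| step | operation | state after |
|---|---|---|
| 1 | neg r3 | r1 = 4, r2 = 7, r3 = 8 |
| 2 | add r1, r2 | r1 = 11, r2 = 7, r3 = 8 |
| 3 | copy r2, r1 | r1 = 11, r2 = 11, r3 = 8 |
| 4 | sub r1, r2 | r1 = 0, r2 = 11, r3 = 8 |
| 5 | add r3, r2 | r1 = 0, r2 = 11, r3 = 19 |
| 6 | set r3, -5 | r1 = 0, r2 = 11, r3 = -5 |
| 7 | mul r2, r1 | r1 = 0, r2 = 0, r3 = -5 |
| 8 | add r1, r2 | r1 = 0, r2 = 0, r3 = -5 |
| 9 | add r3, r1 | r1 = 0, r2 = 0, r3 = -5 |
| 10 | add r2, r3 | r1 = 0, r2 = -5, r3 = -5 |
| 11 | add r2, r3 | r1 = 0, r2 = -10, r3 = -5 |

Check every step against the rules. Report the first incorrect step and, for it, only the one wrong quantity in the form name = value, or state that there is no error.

no error

step 1: r3 = -(-8) = 8 -> agrees with the log
step 2: r1 = 4 + 7 = 11 -> consistent with the log
step 3: r2 = 11 -> matches
step 4: r1 = 11 - 11 = 0 -> no discrepancy
step 5: r3 = 8 + 11 = 19 -> in agreement
step 6: r3 = -5 -> exactly as logged
step 7: r2 = 11 * 0 = 0 -> matches
step 8: r1 = 0 + 0 = 0 -> agrees with the log
step 9: r3 = -5 + 0 = -5 -> confirmed correct
step 10: r2 = 0 + -5 = -5 -> consistent with the log
step 11: r2 = -5 + -5 = -10 -> consistent with the log
The whole run recomputes cleanly — no discrepancies.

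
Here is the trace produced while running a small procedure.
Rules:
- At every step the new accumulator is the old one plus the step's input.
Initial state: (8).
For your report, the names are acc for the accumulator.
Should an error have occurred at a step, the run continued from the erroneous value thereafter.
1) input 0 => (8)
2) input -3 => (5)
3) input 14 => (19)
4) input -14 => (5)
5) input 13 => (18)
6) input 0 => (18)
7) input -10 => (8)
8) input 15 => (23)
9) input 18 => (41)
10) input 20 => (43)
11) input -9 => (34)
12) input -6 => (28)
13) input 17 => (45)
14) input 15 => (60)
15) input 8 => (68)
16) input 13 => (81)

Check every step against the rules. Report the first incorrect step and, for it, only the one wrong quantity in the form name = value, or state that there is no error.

Recomputing the run from the initial state:
step 1: acc = 8
step 2: acc = 5
step 3: acc = 19
step 4: acc = 5
step 5: acc = 18
step 6: acc = 18
step 7: acc = 8
step 8: acc = 23
step 9: acc = 41
step 10: acc = 61
step 11: acc = 52
step 12: acc = 46
step 13: acc = 63
step 14: acc = 78
step 15: acc = 86
step 16: acc = 99
The first disagreement with the trace is at step 10, where the value should be acc = 61.

step 10, acc = 61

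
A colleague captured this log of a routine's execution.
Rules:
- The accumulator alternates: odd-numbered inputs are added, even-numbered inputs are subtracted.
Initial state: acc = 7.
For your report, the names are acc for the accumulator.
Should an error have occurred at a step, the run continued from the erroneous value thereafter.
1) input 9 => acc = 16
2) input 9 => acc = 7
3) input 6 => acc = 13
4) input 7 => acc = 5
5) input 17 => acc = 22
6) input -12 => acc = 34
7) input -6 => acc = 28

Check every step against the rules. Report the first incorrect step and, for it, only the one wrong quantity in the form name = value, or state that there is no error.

step 4, acc = 6

Recomputing the run from the initial state:
step 1: acc = 16
step 2: acc = 7
step 3: acc = 13
step 4: acc = 6
step 5: acc = 23
step 6: acc = 35
step 7: acc = 29
The first disagreement with the log is at step 4, where the value should be acc = 6.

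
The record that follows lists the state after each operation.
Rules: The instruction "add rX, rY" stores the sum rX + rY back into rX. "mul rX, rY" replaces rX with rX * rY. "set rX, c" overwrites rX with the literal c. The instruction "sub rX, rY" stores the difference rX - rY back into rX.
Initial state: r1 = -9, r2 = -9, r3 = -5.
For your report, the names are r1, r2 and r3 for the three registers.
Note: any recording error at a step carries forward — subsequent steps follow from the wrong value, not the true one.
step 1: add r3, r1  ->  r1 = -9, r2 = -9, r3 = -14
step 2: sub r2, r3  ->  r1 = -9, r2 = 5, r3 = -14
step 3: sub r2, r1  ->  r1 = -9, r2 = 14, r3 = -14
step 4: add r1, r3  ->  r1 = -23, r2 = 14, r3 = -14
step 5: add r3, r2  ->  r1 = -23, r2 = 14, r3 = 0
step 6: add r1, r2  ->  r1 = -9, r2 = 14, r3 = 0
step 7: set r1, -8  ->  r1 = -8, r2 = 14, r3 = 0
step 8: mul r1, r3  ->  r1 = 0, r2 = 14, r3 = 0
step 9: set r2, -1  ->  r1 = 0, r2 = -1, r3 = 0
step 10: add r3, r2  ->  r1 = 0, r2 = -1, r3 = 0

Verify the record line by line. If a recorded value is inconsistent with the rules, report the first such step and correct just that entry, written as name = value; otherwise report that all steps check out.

Recomputing the run from the initial state:
step 1: r1 = -9, r2 = -9, r3 = -14
step 2: r1 = -9, r2 = 5, r3 = -14
step 3: r1 = -9, r2 = 14, r3 = -14
step 4: r1 = -23, r2 = 14, r3 = -14
step 5: r1 = -23, r2 = 14, r3 = 0
step 6: r1 = -9, r2 = 14, r3 = 0
step 7: r1 = -8, r2 = 14, r3 = 0
step 8: r1 = 0, r2 = 14, r3 = 0
step 9: r1 = 0, r2 = -1, r3 = 0
step 10: r1 = 0, r2 = -1, r3 = -1
The first disagreement with the record is at step 10, where the value should be r3 = -1.

step 10, r3 = -1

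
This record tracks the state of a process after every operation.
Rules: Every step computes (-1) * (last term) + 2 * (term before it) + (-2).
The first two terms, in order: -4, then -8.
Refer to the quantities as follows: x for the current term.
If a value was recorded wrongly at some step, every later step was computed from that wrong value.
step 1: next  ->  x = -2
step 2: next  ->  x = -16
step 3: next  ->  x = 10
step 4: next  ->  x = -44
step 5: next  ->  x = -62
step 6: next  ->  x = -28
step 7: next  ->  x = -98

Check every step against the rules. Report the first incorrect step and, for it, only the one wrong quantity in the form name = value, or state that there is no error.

step 5, x = 62

step 1: x = -1*(-8) + (2)*(-4) + (-2) = -2 -> same as recorded
step 2: x = -1*(-2) + (2)*(-8) + (-2) = -16 -> confirmed correct
step 3: x = -1*(-16) + (2)*(-2) + (-2) = 10 -> no discrepancy
step 4: x = -1*(10) + (2)*(-16) + (-2) = -44 -> consistent with the record
step 5: x = -1*(-44) + (2)*(10) + (-2) = 62 -> the record disagrees here
First incorrect step: 5; the correct value is x = 62.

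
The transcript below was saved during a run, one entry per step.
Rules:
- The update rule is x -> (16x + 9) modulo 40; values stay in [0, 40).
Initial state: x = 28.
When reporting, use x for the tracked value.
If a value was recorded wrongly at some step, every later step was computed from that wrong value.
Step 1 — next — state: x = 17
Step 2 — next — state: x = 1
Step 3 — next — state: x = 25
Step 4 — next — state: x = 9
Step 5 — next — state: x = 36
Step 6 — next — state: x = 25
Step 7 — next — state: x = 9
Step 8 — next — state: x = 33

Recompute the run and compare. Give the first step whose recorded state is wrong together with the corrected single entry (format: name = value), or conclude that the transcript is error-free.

step 5, x = 33

Recomputing the run from the initial state:
step 1: x = 17
step 2: x = 1
step 3: x = 25
step 4: x = 9
step 5: x = 33
step 6: x = 17
step 7: x = 1
step 8: x = 25
The first disagreement with the transcript is at step 5, where the value should be x = 33.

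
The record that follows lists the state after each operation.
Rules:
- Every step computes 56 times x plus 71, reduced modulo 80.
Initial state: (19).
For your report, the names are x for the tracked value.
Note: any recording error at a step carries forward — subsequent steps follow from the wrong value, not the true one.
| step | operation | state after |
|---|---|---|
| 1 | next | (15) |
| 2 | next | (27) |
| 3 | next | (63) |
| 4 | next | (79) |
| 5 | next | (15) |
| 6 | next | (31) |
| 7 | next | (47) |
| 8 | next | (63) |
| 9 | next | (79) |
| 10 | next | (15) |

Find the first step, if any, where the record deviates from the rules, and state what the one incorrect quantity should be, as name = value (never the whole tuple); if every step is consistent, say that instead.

Step 1: x = (56*19 + 71) mod 80 = 15 — same as recorded.
Step 2: x = (56*15 + 71) mod 80 = 31 — the record disagrees here.
So the first discrepancy is step 2, where the right value is x = 31.

step 2, x = 31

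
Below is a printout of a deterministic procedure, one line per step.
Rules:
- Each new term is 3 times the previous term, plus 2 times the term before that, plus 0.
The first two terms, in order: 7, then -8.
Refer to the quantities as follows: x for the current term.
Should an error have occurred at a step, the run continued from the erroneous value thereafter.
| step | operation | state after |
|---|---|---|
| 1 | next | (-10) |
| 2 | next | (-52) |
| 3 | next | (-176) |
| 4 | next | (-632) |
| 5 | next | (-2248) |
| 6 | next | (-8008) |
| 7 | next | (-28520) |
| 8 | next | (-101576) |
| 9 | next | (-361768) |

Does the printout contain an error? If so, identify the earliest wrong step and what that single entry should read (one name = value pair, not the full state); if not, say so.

Recomputing the run from the initial state:
step 1: x = -10
step 2: x = -46
step 3: x = -158
step 4: x = -566
step 5: x = -2014
step 6: x = -7174
step 7: x = -25550
step 8: x = -90998
step 9: x = -324094
The first disagreement with the printout is at step 2, where the value should be x = -46.

step 2, x = -46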